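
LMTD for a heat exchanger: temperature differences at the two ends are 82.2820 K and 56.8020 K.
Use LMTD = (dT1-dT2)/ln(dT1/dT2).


dT1/dT2 = 1.4486
ln(dT1/dT2) = 0.3706
LMTD = 25.4800 / 0.3706 = 68.7569 K

68.7569 K


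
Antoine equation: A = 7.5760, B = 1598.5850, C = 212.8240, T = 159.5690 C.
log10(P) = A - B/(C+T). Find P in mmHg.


C+T = 372.3930
B/(C+T) = 4.2927
log10(P) = 7.5760 - 4.2927 = 3.2833
P = 10^3.2833 = 1919.8335 mmHg

1919.8335 mmHg


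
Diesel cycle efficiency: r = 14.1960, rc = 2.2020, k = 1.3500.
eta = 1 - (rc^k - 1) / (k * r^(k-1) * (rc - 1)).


r^(k-1) = 2.5308
rc^k = 2.9027
eta = 0.5367 = 53.6686%

53.6686%


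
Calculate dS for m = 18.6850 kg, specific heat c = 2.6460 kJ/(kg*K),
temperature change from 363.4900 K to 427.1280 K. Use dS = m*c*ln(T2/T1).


T2/T1 = 1.1751
ln(T2/T1) = 0.1613
dS = 18.6850 * 2.6460 * 0.1613 = 7.9763 kJ/K

7.9763 kJ/K


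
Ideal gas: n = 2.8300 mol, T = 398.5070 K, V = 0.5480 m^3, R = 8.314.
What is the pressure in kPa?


P = nRT/V = 2.8300 * 8.314 * 398.5070 / 0.5480
= 9376.3198 / 0.5480 = 17110.0726 Pa = 17.1101 kPa

17.1101 kPa


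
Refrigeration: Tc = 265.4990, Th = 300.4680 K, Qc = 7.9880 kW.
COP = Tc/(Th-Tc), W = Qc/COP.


COP = 265.4990 / 34.9690 = 7.5924
W = 7.9880 / 7.5924 = 1.0521 kW

COP = 7.5924, W = 1.0521 kW


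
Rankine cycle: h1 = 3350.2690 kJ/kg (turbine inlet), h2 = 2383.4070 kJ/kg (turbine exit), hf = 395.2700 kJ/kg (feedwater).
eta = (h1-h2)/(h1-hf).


W = 966.8620 kJ/kg
Q_in = 2954.9990 kJ/kg
eta = 0.3272 = 32.7195%

eta = 32.7195%


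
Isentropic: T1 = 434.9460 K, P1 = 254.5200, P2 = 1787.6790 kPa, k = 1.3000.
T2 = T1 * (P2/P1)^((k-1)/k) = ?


(k-1)/k = 0.2308
(P2/P1)^exp = 1.5681
T2 = 434.9460 * 1.5681 = 682.0200 K

682.0200 K


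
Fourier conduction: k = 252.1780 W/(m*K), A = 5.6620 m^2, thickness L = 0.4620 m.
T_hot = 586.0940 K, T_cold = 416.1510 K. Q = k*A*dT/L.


dT = 169.9430 K
Q = 252.1780 * 5.6620 * 169.9430 / 0.4620 = 525216.5059 W

525216.5059 W


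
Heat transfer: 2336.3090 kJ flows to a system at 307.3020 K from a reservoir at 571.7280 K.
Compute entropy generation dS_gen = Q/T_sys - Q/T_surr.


dS_sys = 2336.3090/307.3020 = 7.6026 kJ/K
dS_surr = -2336.3090/571.7280 = -4.0864 kJ/K
dS_gen = 7.6026 - 4.0864 = 3.5162 kJ/K (irreversible)

dS_gen = 3.5162 kJ/K, irreversible


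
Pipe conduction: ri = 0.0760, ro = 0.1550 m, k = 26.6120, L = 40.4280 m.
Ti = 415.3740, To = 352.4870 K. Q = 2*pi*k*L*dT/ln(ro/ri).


dT = 62.8870 K
ln(ro/ri) = 0.7127
Q = 2*pi*26.6120*40.4280*62.8870 / 0.7127 = 596483.9603 W

596483.9603 W


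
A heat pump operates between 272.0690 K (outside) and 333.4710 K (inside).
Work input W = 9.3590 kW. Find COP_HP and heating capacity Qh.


COP = 333.4710 / 61.4020 = 5.4309
Qh = 5.4309 * 9.3590 = 50.8282 kW

COP = 5.4309, Qh = 50.8282 kW


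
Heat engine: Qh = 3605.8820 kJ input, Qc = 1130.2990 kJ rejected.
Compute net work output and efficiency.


W = 3605.8820 - 1130.2990 = 2475.5830 kJ
eta = 2475.5830 / 3605.8820 = 0.6865 = 68.6540%

W = 2475.5830 kJ, eta = 68.6540%


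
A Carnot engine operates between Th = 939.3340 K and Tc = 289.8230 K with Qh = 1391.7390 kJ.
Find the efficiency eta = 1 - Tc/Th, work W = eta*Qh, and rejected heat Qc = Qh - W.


eta = 1 - 289.8230/939.3340 = 0.6915
W = 0.6915 * 1391.7390 = 962.3305 kJ
Qc = 1391.7390 - 962.3305 = 429.4085 kJ

eta = 69.1459%, W = 962.3305 kJ, Qc = 429.4085 kJ


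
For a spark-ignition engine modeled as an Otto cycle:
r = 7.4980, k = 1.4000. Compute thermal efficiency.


r^(k-1) = 2.2386
eta = 1 - 1/2.2386 = 0.5533 = 55.3294%

55.3294%


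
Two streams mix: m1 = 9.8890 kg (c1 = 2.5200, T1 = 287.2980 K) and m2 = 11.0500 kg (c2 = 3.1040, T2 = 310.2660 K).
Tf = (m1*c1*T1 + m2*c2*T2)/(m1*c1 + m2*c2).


num = 17801.4222
den = 59.2195
Tf = 300.6008 K

300.6008 K


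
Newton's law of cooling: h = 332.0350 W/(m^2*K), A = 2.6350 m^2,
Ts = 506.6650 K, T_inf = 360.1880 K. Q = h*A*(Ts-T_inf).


dT = 146.4770 K
Q = 332.0350 * 2.6350 * 146.4770 = 128154.5180 W

128154.5180 W


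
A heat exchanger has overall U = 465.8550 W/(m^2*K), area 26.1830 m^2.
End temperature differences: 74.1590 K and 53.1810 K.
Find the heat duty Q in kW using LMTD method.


LMTD = 63.0898 K
Q = 465.8550 * 26.1830 * 63.0898 = 769536.4832 W = 769.5365 kW

769.5365 kW


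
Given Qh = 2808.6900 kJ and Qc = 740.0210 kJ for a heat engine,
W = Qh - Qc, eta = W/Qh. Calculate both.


W = 2808.6900 - 740.0210 = 2068.6690 kJ
eta = 2068.6690 / 2808.6900 = 0.7365 = 73.6525%

W = 2068.6690 kJ, eta = 73.6525%


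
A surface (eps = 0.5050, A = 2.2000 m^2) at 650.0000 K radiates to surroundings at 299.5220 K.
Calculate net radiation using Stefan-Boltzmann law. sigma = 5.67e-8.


T^4 = 1.7851e+11
Tsurr^4 = 8.0485e+09
Q = 0.5050 * 5.67e-8 * 2.2000 * 1.7046e+11 = 10737.7644 W

10737.7644 W


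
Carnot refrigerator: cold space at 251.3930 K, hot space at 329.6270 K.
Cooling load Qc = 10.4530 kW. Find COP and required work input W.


COP = 251.3930 / 78.2340 = 3.2133
W = 10.4530 / 3.2133 = 3.2530 kW

COP = 3.2133, W = 3.2530 kW


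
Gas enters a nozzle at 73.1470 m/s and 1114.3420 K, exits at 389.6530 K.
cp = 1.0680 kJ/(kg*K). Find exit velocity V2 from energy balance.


dT = 724.6890 K
2*cp*1000*dT = 1547935.7040
V1^2 = 5350.4836
V2 = sqrt(1553286.1876) = 1246.3090 m/s

1246.3090 m/s


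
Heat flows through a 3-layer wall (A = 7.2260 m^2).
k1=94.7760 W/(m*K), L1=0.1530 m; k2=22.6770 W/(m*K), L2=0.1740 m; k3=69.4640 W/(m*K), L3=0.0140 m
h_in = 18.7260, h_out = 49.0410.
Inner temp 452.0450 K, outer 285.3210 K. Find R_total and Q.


R_conv_in = 1/(18.7260*7.2260) = 0.0074
R_1 = 0.1530/(94.7760*7.2260) = 0.0002
R_2 = 0.1740/(22.6770*7.2260) = 0.0011
R_3 = 0.0140/(69.4640*7.2260) = 2.7891e-05
R_conv_out = 1/(49.0410*7.2260) = 0.0028
R_total = 0.0115 K/W
Q = 166.7240 / 0.0115 = 14465.9455 W

R_total = 0.0115 K/W, Q = 14465.9455 W


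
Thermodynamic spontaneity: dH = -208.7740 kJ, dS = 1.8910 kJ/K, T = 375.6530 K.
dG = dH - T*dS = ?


T*dS = 375.6530 * 1.8910 = 710.3598 kJ
dG = -208.7740 - 710.3598 = -919.1338 kJ (spontaneous)

dG = -919.1338 kJ, spontaneous


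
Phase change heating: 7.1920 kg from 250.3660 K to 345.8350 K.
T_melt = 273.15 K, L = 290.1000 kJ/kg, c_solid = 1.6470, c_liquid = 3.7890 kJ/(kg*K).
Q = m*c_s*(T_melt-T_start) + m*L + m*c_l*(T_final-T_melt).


Q1 (sensible, solid) = 7.1920 * 1.6470 * 22.7840 = 269.8816 kJ
Q2 (latent) = 7.1920 * 290.1000 = 2086.3992 kJ
Q3 (sensible, liquid) = 7.1920 * 3.7890 * 72.6850 = 1980.7017 kJ
Q_total = 4336.9825 kJ

4336.9825 kJ


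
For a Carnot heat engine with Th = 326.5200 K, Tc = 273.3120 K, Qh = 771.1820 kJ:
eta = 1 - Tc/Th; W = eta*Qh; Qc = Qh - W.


eta = 1 - 273.3120/326.5200 = 0.1630
W = 0.1630 * 771.1820 = 125.6678 kJ
Qc = 771.1820 - 125.6678 = 645.5142 kJ

eta = 16.2955%, W = 125.6678 kJ, Qc = 645.5142 kJ


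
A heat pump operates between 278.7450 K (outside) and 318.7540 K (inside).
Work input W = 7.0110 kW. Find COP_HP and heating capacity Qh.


COP = 318.7540 / 40.0090 = 7.9671
Qh = 7.9671 * 7.0110 = 55.8570 kW

COP = 7.9671, Qh = 55.8570 kW


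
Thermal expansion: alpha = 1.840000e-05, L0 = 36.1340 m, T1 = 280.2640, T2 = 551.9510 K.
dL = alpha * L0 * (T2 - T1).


dT = 271.6870 K
dL = 1.840000e-05 * 36.1340 * 271.6870 = 0.180635 m
L_final = 36.314635 m

dL = 0.180635 m


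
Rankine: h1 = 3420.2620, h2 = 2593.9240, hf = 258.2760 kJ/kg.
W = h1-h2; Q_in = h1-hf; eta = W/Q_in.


W = 826.3380 kJ/kg
Q_in = 3161.9860 kJ/kg
eta = 0.2613 = 26.1335%

eta = 26.1335%


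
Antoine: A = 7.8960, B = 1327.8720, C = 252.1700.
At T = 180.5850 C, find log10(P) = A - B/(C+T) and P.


C+T = 432.7550
B/(C+T) = 3.0684
log10(P) = 7.8960 - 3.0684 = 4.8276
P = 10^4.8276 = 67233.3647 mmHg

67233.3647 mmHg


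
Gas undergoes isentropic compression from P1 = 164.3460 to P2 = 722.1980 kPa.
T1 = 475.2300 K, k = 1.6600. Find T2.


(k-1)/k = 0.3976
(P2/P1)^exp = 1.8014
T2 = 475.2300 * 1.8014 = 856.0784 K

856.0784 K


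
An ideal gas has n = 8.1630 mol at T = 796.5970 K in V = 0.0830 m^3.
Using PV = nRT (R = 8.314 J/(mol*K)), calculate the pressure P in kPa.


P = nRT/V = 8.1630 * 8.314 * 796.5970 / 0.0830
= 54062.7936 / 0.0830 = 651358.9588 Pa = 651.3590 kPa

651.3590 kPa


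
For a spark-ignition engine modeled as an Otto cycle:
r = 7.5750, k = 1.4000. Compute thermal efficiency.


r^(k-1) = 2.2478
eta = 1 - 1/2.2478 = 0.5551 = 55.5116%

55.5116%


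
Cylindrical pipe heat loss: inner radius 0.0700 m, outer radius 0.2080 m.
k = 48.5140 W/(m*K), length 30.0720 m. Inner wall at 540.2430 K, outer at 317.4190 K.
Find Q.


dT = 222.8240 K
ln(ro/ri) = 1.0890
Q = 2*pi*48.5140*30.0720*222.8240 / 1.0890 = 1875539.7283 W

1875539.7283 W


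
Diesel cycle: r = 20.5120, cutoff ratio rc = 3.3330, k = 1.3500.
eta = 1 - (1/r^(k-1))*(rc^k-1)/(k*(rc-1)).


r^(k-1) = 2.8787
rc^k = 5.0796
eta = 0.5501 = 55.0050%

55.0050%


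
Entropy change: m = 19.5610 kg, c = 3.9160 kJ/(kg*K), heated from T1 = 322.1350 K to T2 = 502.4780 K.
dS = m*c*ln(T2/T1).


T2/T1 = 1.5598
ln(T2/T1) = 0.4446
dS = 19.5610 * 3.9160 * 0.4446 = 34.0553 kJ/K

34.0553 kJ/K


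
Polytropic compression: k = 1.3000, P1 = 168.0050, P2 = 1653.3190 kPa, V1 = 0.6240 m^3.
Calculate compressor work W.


(k-1)/k = 0.2308
(P2/P1)^exp = 1.6950
W = 4.3333 * 168.0050 * 0.6240 * (1.6950 - 1) = 315.7144 kJ

315.7144 kJ


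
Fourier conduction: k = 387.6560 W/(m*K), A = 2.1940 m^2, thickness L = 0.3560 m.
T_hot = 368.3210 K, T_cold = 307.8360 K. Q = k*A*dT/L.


dT = 60.4850 K
Q = 387.6560 * 2.1940 * 60.4850 / 0.3560 = 144504.3166 W

144504.3166 W


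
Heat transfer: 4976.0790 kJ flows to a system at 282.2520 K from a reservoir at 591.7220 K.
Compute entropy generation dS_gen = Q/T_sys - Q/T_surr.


dS_sys = 4976.0790/282.2520 = 17.6299 kJ/K
dS_surr = -4976.0790/591.7220 = -8.4095 kJ/K
dS_gen = 17.6299 - 8.4095 = 9.2204 kJ/K (irreversible)

dS_gen = 9.2204 kJ/K, irreversible


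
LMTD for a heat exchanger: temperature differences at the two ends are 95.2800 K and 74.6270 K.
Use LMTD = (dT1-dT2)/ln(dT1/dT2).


dT1/dT2 = 1.2767
ln(dT1/dT2) = 0.2443
LMTD = 20.6530 / 0.2443 = 84.5334 K

84.5334 K


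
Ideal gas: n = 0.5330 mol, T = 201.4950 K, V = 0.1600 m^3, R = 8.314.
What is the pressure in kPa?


P = nRT/V = 0.5330 * 8.314 * 201.4950 / 0.1600
= 892.8973 / 0.1600 = 5580.6080 Pa = 5.5806 kPa

5.5806 kPa


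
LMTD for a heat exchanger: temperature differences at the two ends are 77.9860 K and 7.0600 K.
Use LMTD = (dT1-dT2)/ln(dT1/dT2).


dT1/dT2 = 11.0462
ln(dT1/dT2) = 2.4021
LMTD = 70.9260 / 2.4021 = 29.5269 K

29.5269 K


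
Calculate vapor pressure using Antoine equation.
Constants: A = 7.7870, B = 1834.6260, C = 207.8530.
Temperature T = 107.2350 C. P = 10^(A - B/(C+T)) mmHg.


C+T = 315.0880
B/(C+T) = 5.8226
log10(P) = 7.7870 - 5.8226 = 1.9644
P = 10^1.9644 = 92.1334 mmHg

92.1334 mmHg


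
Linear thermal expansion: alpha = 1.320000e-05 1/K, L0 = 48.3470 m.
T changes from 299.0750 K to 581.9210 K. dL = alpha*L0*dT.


dT = 282.8460 K
dL = 1.320000e-05 * 48.3470 * 282.8460 = 0.180507 m
L_final = 48.527507 m

dL = 0.180507 m


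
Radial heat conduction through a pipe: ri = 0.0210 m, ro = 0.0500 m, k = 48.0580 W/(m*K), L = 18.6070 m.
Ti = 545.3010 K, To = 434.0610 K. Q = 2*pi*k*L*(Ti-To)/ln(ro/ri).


dT = 111.2400 K
ln(ro/ri) = 0.8675
Q = 2*pi*48.0580*18.6070*111.2400 / 0.8675 = 720465.4045 W

720465.4045 W


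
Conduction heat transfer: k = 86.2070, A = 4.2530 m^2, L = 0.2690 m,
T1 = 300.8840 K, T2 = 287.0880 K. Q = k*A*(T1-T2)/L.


dT = 13.7960 K
Q = 86.2070 * 4.2530 * 13.7960 / 0.2690 = 18803.5055 W

18803.5055 W


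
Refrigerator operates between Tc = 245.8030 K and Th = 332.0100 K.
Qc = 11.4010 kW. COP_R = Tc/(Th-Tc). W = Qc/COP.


COP = 245.8030 / 86.2070 = 2.8513
W = 11.4010 / 2.8513 = 3.9985 kW

COP = 2.8513, W = 3.9985 kW


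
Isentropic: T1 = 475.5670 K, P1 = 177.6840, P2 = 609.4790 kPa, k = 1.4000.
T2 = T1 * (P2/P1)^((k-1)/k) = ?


(k-1)/k = 0.2857
(P2/P1)^exp = 1.4222
T2 = 475.5670 * 1.4222 = 676.3283 K

676.3283 K


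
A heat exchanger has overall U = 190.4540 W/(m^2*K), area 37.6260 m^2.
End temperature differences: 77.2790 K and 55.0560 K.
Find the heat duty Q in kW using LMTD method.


LMTD = 65.5408 K
Q = 190.4540 * 37.6260 * 65.5408 = 469666.5984 W = 469.6666 kW

469.6666 kW


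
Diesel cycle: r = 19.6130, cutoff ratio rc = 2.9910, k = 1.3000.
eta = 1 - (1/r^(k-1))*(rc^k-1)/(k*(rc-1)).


r^(k-1) = 2.4421
rc^k = 4.1549
eta = 0.5009 = 50.0876%

50.0876%


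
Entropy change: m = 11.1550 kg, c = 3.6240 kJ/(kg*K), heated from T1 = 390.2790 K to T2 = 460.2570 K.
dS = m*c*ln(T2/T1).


T2/T1 = 1.1793
ln(T2/T1) = 0.1649
dS = 11.1550 * 3.6240 * 0.1649 = 6.6671 kJ/K

6.6671 kJ/K


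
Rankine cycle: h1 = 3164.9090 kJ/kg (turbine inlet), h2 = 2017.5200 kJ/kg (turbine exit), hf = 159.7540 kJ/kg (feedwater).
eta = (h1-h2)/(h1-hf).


W = 1147.3890 kJ/kg
Q_in = 3005.1550 kJ/kg
eta = 0.3818 = 38.1807%

eta = 38.1807%


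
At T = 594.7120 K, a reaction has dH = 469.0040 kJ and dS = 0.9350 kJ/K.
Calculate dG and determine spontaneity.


T*dS = 594.7120 * 0.9350 = 556.0557 kJ
dG = 469.0040 - 556.0557 = -87.0517 kJ (spontaneous)

dG = -87.0517 kJ, spontaneous


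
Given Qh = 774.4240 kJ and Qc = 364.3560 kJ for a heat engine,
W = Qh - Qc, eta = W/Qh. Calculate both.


W = 774.4240 - 364.3560 = 410.0680 kJ
eta = 410.0680 / 774.4240 = 0.5295 = 52.9514%

W = 410.0680 kJ, eta = 52.9514%


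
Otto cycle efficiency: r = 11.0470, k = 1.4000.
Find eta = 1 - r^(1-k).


r^(k-1) = 2.6140
eta = 1 - 1/2.6140 = 0.6174 = 61.7438%

61.7438%


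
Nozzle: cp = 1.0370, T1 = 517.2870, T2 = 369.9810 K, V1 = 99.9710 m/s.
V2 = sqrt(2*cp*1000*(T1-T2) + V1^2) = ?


dT = 147.3060 K
2*cp*1000*dT = 305512.6440
V1^2 = 9994.2008
V2 = sqrt(315506.8448) = 561.7000 m/s

561.7000 m/s


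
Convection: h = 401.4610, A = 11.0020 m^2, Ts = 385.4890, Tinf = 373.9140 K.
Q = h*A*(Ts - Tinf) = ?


dT = 11.5750 K
Q = 401.4610 * 11.0020 * 11.5750 = 51125.3156 W

51125.3156 W


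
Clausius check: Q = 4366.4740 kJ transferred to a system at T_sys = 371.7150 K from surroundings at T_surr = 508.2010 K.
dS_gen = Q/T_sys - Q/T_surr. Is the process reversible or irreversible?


dS_sys = 4366.4740/371.7150 = 11.7468 kJ/K
dS_surr = -4366.4740/508.2010 = -8.5920 kJ/K
dS_gen = 11.7468 - 8.5920 = 3.1548 kJ/K (irreversible)

dS_gen = 3.1548 kJ/K, irreversible


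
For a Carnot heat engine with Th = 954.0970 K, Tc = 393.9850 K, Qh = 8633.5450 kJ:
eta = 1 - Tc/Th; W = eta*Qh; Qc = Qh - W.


eta = 1 - 393.9850/954.0970 = 0.5871
W = 0.5871 * 8633.5450 = 5068.4073 kJ
Qc = 8633.5450 - 5068.4073 = 3565.1377 kJ

eta = 58.7060%, W = 5068.4073 kJ, Qc = 3565.1377 kJ


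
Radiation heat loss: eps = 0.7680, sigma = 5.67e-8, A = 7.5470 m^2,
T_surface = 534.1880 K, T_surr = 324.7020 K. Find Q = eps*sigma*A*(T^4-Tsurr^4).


T^4 = 8.1429e+10
Tsurr^4 = 1.1116e+10
Q = 0.7680 * 5.67e-8 * 7.5470 * 7.0313e+10 = 23107.4824 W

23107.4824 W


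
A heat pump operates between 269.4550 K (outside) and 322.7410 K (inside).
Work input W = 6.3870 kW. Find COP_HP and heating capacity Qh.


COP = 322.7410 / 53.2860 = 6.0568
Qh = 6.0568 * 6.3870 = 38.6846 kW

COP = 6.0568, Qh = 38.6846 kW


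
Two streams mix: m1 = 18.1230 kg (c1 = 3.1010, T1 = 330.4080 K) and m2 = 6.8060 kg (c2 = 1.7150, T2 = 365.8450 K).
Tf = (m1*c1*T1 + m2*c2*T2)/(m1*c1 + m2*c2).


num = 22838.9879
den = 67.8717
Tf = 336.5023 K

336.5023 K


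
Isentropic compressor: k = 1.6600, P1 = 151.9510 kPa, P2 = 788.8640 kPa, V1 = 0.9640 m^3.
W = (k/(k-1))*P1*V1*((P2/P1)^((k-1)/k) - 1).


(k-1)/k = 0.3976
(P2/P1)^exp = 1.9248
W = 2.5152 * 151.9510 * 0.9640 * (1.9248 - 1) = 340.7327 kJ

340.7327 kJ


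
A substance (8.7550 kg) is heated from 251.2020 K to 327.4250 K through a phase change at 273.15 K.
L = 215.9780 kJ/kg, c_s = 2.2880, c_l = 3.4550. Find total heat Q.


Q1 (sensible, solid) = 8.7550 * 2.2880 * 21.9480 = 439.6500 kJ
Q2 (latent) = 8.7550 * 215.9780 = 1890.8874 kJ
Q3 (sensible, liquid) = 8.7550 * 3.4550 * 54.2750 = 1641.7387 kJ
Q_total = 3972.2761 kJ

3972.2761 kJ


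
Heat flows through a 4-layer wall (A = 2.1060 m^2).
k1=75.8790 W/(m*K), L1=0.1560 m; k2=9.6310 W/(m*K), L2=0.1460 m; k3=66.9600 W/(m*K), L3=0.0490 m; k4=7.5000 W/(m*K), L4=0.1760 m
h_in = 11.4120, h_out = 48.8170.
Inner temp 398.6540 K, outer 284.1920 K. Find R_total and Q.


R_conv_in = 1/(11.4120*2.1060) = 0.0416
R_1 = 0.1560/(75.8790*2.1060) = 0.0010
R_2 = 0.1460/(9.6310*2.1060) = 0.0072
R_3 = 0.0490/(66.9600*2.1060) = 0.0003
R_4 = 0.1760/(7.5000*2.1060) = 0.0111
R_conv_out = 1/(48.8170*2.1060) = 0.0097
R_total = 0.0710 K/W
Q = 114.4620 / 0.0710 = 1612.1467 W

R_total = 0.0710 K/W, Q = 1612.1467 W


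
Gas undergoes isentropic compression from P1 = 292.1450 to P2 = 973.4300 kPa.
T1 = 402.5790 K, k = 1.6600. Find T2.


(k-1)/k = 0.3976
(P2/P1)^exp = 1.6137
T2 = 402.5790 * 1.6137 = 649.6420 K

649.6420 K


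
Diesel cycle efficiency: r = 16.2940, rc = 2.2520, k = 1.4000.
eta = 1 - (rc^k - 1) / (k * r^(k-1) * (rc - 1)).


r^(k-1) = 3.0536
rc^k = 3.1160
eta = 0.6047 = 60.4661%

60.4661%


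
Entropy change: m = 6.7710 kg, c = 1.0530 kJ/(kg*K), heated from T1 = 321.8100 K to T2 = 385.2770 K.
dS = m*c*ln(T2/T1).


T2/T1 = 1.1972
ln(T2/T1) = 0.1800
dS = 6.7710 * 1.0530 * 0.1800 = 1.2834 kJ/K

1.2834 kJ/K


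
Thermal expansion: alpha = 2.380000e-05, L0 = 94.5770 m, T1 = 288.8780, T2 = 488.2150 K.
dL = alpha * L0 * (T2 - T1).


dT = 199.3370 K
dL = 2.380000e-05 * 94.5770 * 199.3370 = 0.448694 m
L_final = 95.025694 m

dL = 0.448694 m


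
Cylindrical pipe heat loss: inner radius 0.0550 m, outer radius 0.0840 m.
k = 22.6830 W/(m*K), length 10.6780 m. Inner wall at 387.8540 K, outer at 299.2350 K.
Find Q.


dT = 88.6190 K
ln(ro/ri) = 0.4235
Q = 2*pi*22.6830*10.6780*88.6190 / 0.4235 = 318464.1223 W

318464.1223 W


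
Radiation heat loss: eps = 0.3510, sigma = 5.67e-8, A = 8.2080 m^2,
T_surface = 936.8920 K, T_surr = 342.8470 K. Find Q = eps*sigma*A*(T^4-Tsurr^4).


T^4 = 7.7047e+11
Tsurr^4 = 1.3817e+10
Q = 0.3510 * 5.67e-8 * 8.2080 * 7.5666e+11 = 123602.4103 W

123602.4103 W


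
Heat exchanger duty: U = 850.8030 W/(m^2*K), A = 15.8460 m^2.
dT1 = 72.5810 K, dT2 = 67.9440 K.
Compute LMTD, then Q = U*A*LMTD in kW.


LMTD = 70.2370 K
Q = 850.8030 * 15.8460 * 70.2370 = 946922.7731 W = 946.9228 kW

946.9228 kW


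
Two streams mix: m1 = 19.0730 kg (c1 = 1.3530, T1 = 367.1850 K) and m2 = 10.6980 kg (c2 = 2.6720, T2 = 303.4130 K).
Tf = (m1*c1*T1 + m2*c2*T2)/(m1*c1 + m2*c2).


num = 18148.5689
den = 54.3908
Tf = 333.6697 K

333.6697 K


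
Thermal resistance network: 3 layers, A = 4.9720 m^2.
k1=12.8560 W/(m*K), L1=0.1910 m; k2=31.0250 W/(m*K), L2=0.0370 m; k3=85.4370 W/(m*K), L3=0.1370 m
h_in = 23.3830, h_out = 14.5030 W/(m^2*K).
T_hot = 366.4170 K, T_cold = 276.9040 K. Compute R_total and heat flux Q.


R_conv_in = 1/(23.3830*4.9720) = 0.0086
R_1 = 0.1910/(12.8560*4.9720) = 0.0030
R_2 = 0.0370/(31.0250*4.9720) = 0.0002
R_3 = 0.1370/(85.4370*4.9720) = 0.0003
R_conv_out = 1/(14.5030*4.9720) = 0.0139
R_total = 0.0260 K/W
Q = 89.5130 / 0.0260 = 3440.1905 W

R_total = 0.0260 K/W, Q = 3440.1905 W


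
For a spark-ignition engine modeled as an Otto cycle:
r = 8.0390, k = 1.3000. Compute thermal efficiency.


r^(k-1) = 1.8688
eta = 1 - 1/1.8688 = 0.4649 = 46.4895%

46.4895%


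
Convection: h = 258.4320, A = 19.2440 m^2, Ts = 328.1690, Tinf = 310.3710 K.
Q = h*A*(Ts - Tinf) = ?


dT = 17.7980 K
Q = 258.4320 * 19.2440 * 17.7980 = 88514.1777 W

88514.1777 W


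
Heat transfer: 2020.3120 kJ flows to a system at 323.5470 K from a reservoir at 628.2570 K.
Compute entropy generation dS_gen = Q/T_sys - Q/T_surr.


dS_sys = 2020.3120/323.5470 = 6.2443 kJ/K
dS_surr = -2020.3120/628.2570 = -3.2157 kJ/K
dS_gen = 6.2443 - 3.2157 = 3.0285 kJ/K (irreversible)

dS_gen = 3.0285 kJ/K, irreversible


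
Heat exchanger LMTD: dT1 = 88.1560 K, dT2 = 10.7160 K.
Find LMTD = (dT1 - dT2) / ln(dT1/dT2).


dT1/dT2 = 8.2266
ln(dT1/dT2) = 2.1074
LMTD = 77.4400 / 2.1074 = 36.7472 K

36.7472 K


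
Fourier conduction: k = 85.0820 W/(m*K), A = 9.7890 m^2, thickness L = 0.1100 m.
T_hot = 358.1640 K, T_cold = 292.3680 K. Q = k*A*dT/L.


dT = 65.7960 K
Q = 85.0820 * 9.7890 * 65.7960 / 0.1100 = 498176.0278 W

498176.0278 W


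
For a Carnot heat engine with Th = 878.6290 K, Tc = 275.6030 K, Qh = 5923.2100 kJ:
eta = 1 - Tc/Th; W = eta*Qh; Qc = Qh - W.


eta = 1 - 275.6030/878.6290 = 0.6863
W = 0.6863 * 5923.2100 = 4065.2535 kJ
Qc = 5923.2100 - 4065.2535 = 1857.9565 kJ

eta = 68.6326%, W = 4065.2535 kJ, Qc = 1857.9565 kJ


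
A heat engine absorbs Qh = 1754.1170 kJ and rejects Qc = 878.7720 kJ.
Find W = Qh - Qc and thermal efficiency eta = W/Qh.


W = 1754.1170 - 878.7720 = 875.3450 kJ
eta = 875.3450 / 1754.1170 = 0.4990 = 49.9023%

W = 875.3450 kJ, eta = 49.9023%


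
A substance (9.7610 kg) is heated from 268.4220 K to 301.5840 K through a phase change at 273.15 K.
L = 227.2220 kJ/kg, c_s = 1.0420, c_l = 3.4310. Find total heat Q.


Q1 (sensible, solid) = 9.7610 * 1.0420 * 4.7280 = 48.0883 kJ
Q2 (latent) = 9.7610 * 227.2220 = 2217.9139 kJ
Q3 (sensible, liquid) = 9.7610 * 3.4310 * 28.4340 = 952.2544 kJ
Q_total = 3218.2567 kJ

3218.2567 kJ


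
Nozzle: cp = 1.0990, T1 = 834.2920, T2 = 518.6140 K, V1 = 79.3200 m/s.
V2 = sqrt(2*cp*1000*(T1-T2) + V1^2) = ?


dT = 315.6780 K
2*cp*1000*dT = 693860.2440
V1^2 = 6291.6624
V2 = sqrt(700151.9064) = 836.7508 m/s

836.7508 m/s


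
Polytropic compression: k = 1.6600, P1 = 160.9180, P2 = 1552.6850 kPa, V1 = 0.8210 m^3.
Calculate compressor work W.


(k-1)/k = 0.3976
(P2/P1)^exp = 2.4627
W = 2.5152 * 160.9180 * 0.8210 * (2.4627 - 1) = 486.0492 kJ

486.0492 kJ


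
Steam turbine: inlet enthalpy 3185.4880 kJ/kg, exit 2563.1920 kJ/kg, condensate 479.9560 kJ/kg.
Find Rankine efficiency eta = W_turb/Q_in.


W = 622.2960 kJ/kg
Q_in = 2705.5320 kJ/kg
eta = 0.2300 = 23.0009%

eta = 23.0009%


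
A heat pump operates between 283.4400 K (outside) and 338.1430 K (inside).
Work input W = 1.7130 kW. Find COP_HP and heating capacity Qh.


COP = 338.1430 / 54.7030 = 6.1814
Qh = 6.1814 * 1.7130 = 10.5888 kW

COP = 6.1814, Qh = 10.5888 kW


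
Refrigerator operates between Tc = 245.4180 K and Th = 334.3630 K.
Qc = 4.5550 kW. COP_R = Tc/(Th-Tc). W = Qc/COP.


COP = 245.4180 / 88.9450 = 2.7592
W = 4.5550 / 2.7592 = 1.6508 kW

COP = 2.7592, W = 1.6508 kW


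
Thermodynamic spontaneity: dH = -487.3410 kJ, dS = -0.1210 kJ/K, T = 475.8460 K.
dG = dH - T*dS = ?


T*dS = 475.8460 * -0.1210 = -57.5774 kJ
dG = -487.3410 + 57.5774 = -429.7636 kJ (spontaneous)

dG = -429.7636 kJ, spontaneous


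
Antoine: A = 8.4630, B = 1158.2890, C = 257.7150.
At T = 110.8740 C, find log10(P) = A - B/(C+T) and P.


C+T = 368.5890
B/(C+T) = 3.1425
log10(P) = 8.4630 - 3.1425 = 5.3205
P = 10^5.3205 = 209172.8159 mmHg

209172.8159 mmHg


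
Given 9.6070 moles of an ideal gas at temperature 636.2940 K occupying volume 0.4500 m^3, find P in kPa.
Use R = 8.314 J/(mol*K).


P = nRT/V = 9.6070 * 8.314 * 636.2940 / 0.4500
= 50822.4549 / 0.4500 = 112938.7886 Pa = 112.9388 kPa

112.9388 kPa


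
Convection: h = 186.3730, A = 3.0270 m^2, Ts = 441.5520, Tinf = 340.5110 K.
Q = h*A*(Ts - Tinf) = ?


dT = 101.0410 K
Q = 186.3730 * 3.0270 * 101.0410 = 57002.3884 W

57002.3884 W


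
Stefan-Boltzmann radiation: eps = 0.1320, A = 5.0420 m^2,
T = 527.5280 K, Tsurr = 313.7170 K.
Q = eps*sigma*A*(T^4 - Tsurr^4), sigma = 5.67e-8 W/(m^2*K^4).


T^4 = 7.7443e+10
Tsurr^4 = 9.6862e+09
Q = 0.1320 * 5.67e-8 * 5.0420 * 6.7757e+10 = 2556.8943 W

2556.8943 W


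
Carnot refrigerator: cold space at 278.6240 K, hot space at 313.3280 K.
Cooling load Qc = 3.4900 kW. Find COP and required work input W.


COP = 278.6240 / 34.7040 = 8.0286
W = 3.4900 / 8.0286 = 0.4347 kW

COP = 8.0286, W = 0.4347 kW


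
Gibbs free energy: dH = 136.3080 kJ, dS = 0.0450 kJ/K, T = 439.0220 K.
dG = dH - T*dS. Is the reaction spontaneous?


T*dS = 439.0220 * 0.0450 = 19.7560 kJ
dG = 136.3080 - 19.7560 = 116.5520 kJ (non-spontaneous)

dG = 116.5520 kJ, non-spontaneous


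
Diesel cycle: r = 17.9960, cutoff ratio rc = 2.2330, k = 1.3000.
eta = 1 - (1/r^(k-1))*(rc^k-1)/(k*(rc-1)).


r^(k-1) = 2.3799
rc^k = 2.8416
eta = 0.5172 = 51.7248%

51.7248%


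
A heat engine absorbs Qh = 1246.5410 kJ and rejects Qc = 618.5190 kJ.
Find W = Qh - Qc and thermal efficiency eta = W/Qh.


W = 1246.5410 - 618.5190 = 628.0220 kJ
eta = 628.0220 / 1246.5410 = 0.5038 = 50.3812%

W = 628.0220 kJ, eta = 50.3812%


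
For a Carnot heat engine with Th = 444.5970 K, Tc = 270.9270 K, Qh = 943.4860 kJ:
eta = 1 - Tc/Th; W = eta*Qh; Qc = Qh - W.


eta = 1 - 270.9270/444.5970 = 0.3906
W = 0.3906 * 943.4860 = 368.5477 kJ
Qc = 943.4860 - 368.5477 = 574.9383 kJ

eta = 39.0623%, W = 368.5477 kJ, Qc = 574.9383 kJ


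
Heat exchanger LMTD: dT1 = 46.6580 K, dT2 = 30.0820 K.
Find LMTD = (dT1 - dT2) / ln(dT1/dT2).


dT1/dT2 = 1.5510
ln(dT1/dT2) = 0.4389
LMTD = 16.5760 / 0.4389 = 37.7656 K

37.7656 K


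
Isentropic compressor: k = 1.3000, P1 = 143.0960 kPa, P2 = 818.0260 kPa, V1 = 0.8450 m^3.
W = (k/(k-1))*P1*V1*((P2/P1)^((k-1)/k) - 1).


(k-1)/k = 0.2308
(P2/P1)^exp = 1.4953
W = 4.3333 * 143.0960 * 0.8450 * (1.4953 - 1) = 259.5154 kJ

259.5154 kJ


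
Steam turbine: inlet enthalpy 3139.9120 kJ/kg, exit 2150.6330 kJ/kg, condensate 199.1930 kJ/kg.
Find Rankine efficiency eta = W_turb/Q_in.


W = 989.2790 kJ/kg
Q_in = 2940.7190 kJ/kg
eta = 0.3364 = 33.6407%

eta = 33.6407%


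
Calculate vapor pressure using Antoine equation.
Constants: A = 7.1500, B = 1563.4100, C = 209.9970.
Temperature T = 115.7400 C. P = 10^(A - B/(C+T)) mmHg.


C+T = 325.7370
B/(C+T) = 4.7996
log10(P) = 7.1500 - 4.7996 = 2.3504
P = 10^2.3504 = 224.0741 mmHg

224.0741 mmHg


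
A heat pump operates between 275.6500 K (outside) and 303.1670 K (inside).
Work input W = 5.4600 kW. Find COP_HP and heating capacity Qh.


COP = 303.1670 / 27.5170 = 11.0174
Qh = 11.0174 * 5.4600 = 60.1552 kW

COP = 11.0174, Qh = 60.1552 kW


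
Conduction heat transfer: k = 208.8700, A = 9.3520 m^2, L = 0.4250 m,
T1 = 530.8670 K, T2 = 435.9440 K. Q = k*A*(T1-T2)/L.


dT = 94.9230 K
Q = 208.8700 * 9.3520 * 94.9230 / 0.4250 = 436277.7757 W

436277.7757 W


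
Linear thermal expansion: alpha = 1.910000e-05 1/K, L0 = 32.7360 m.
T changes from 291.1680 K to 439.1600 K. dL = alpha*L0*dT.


dT = 147.9920 K
dL = 1.910000e-05 * 32.7360 * 147.9920 = 0.092533 m
L_final = 32.828533 m

dL = 0.092533 m


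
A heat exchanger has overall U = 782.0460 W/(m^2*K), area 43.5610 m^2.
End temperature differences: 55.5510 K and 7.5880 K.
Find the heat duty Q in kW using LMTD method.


LMTD = 24.0931 K
Q = 782.0460 * 43.5610 * 24.0931 = 820773.5685 W = 820.7736 kW

820.7736 kW


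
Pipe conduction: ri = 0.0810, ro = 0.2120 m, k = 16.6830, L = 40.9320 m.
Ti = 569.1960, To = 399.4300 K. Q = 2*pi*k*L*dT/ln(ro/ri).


dT = 169.7660 K
ln(ro/ri) = 0.9621
Q = 2*pi*16.6830*40.9320*169.7660 / 0.9621 = 757060.7475 W

757060.7475 W


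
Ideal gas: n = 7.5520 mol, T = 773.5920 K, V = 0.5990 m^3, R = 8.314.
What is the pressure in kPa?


P = nRT/V = 7.5520 * 8.314 * 773.5920 / 0.5990
= 48571.7746 / 0.5990 = 81088.1046 Pa = 81.0881 kPa

81.0881 kPa


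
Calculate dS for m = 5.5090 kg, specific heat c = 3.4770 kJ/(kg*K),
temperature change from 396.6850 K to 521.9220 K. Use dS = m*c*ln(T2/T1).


T2/T1 = 1.3157
ln(T2/T1) = 0.2744
dS = 5.5090 * 3.4770 * 0.2744 = 5.2556 kJ/K

5.2556 kJ/K


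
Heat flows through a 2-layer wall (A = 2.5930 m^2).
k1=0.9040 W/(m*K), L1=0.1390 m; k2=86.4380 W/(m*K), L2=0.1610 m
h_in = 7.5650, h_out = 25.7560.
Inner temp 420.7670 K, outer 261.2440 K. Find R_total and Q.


R_conv_in = 1/(7.5650*2.5930) = 0.0510
R_1 = 0.1390/(0.9040*2.5930) = 0.0593
R_2 = 0.1610/(86.4380*2.5930) = 0.0007
R_conv_out = 1/(25.7560*2.5930) = 0.0150
R_total = 0.1260 K/W
Q = 159.5230 / 0.1260 = 1266.3684 W

R_total = 0.1260 K/W, Q = 1266.3684 W


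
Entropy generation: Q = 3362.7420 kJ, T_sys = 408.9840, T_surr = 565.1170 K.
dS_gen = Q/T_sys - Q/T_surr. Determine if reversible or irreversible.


dS_sys = 3362.7420/408.9840 = 8.2222 kJ/K
dS_surr = -3362.7420/565.1170 = -5.9505 kJ/K
dS_gen = 8.2222 - 5.9505 = 2.2717 kJ/K (irreversible)

dS_gen = 2.2717 kJ/K, irreversible


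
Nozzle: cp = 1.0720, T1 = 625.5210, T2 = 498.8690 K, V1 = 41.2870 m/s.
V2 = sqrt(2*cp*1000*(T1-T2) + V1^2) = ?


dT = 126.6520 K
2*cp*1000*dT = 271541.8880
V1^2 = 1704.6164
V2 = sqrt(273246.5044) = 522.7299 m/s

522.7299 m/s


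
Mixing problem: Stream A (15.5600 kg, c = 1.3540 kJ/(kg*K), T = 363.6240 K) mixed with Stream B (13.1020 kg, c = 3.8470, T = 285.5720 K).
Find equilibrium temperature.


num = 22054.7157
den = 71.4716
Tf = 308.5800 K

308.5800 K


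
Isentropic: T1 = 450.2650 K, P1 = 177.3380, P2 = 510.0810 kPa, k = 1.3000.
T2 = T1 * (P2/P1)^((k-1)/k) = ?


(k-1)/k = 0.2308
(P2/P1)^exp = 1.2761
T2 = 450.2650 * 1.2761 = 574.5843 K

574.5843 K


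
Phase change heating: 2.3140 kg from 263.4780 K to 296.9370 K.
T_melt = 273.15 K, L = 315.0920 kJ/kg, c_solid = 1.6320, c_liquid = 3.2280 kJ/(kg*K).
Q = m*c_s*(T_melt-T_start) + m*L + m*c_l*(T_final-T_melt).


Q1 (sensible, solid) = 2.3140 * 1.6320 * 9.6720 = 36.5258 kJ
Q2 (latent) = 2.3140 * 315.0920 = 729.1229 kJ
Q3 (sensible, liquid) = 2.3140 * 3.2280 * 23.7870 = 177.6792 kJ
Q_total = 943.3279 kJ

943.3279 kJ


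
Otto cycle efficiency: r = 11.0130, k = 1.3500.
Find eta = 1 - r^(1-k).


r^(k-1) = 2.3156
eta = 1 - 1/2.3156 = 0.5681 = 56.8150%

56.8150%


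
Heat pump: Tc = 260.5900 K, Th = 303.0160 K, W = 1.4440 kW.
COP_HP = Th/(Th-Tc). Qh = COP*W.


COP = 303.0160 / 42.4260 = 7.1422
Qh = 7.1422 * 1.4440 = 10.3134 kW

COP = 7.1422, Qh = 10.3134 kW


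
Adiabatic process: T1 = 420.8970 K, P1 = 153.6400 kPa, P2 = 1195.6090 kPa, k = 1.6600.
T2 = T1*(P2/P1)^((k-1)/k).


(k-1)/k = 0.3976
(P2/P1)^exp = 2.2609
T2 = 420.8970 * 2.2609 = 951.6179 K

951.6179 K


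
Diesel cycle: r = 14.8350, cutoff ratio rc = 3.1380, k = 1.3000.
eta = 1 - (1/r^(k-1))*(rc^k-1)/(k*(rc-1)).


r^(k-1) = 2.2459
rc^k = 4.4223
eta = 0.4517 = 45.1746%

45.1746%


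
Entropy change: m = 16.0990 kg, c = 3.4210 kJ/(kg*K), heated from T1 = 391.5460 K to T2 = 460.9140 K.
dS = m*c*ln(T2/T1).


T2/T1 = 1.1772
ln(T2/T1) = 0.1631
dS = 16.0990 * 3.4210 * 0.1631 = 8.9831 kJ/K

8.9831 kJ/K


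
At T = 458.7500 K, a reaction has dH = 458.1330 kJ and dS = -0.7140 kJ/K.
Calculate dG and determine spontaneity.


T*dS = 458.7500 * -0.7140 = -327.5475 kJ
dG = 458.1330 + 327.5475 = 785.6805 kJ (non-spontaneous)

dG = 785.6805 kJ, non-spontaneous


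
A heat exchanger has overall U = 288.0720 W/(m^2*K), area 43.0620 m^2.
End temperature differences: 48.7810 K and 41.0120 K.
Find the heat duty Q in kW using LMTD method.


LMTD = 44.7842 K
Q = 288.0720 * 43.0620 * 44.7842 = 555546.6085 W = 555.5466 kW

555.5466 kW


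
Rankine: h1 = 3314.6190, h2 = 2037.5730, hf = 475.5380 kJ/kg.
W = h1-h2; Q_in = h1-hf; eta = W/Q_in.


W = 1277.0460 kJ/kg
Q_in = 2839.0810 kJ/kg
eta = 0.4498 = 44.9810%

eta = 44.9810%


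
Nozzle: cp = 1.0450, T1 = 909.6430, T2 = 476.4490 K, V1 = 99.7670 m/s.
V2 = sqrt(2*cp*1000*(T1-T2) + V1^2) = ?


dT = 433.1940 K
2*cp*1000*dT = 905375.4600
V1^2 = 9953.4543
V2 = sqrt(915328.9143) = 956.7282 m/s

956.7282 m/s


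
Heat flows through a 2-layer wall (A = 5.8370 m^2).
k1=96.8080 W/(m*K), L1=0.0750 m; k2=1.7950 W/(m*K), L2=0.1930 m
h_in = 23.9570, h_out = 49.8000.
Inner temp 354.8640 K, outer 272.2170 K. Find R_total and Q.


R_conv_in = 1/(23.9570*5.8370) = 0.0072
R_1 = 0.0750/(96.8080*5.8370) = 0.0001
R_2 = 0.1930/(1.7950*5.8370) = 0.0184
R_conv_out = 1/(49.8000*5.8370) = 0.0034
R_total = 0.0291 K/W
Q = 82.6470 / 0.0291 = 2835.7508 W

R_total = 0.0291 K/W, Q = 2835.7508 W


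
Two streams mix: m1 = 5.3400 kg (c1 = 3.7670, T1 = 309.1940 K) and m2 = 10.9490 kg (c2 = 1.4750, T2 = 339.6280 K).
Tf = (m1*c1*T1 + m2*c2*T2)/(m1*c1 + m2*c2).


num = 11704.5943
den = 36.2656
Tf = 322.7469 K

322.7469 K


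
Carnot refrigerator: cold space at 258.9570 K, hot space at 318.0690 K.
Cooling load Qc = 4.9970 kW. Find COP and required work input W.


COP = 258.9570 / 59.1120 = 4.3808
W = 4.9970 / 4.3808 = 1.1407 kW

COP = 4.3808, W = 1.1407 kW


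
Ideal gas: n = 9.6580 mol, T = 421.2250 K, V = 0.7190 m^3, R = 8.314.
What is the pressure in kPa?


P = nRT/V = 9.6580 * 8.314 * 421.2250 / 0.7190
= 33822.9404 / 0.7190 = 47041.6417 Pa = 47.0416 kPa

47.0416 kPa


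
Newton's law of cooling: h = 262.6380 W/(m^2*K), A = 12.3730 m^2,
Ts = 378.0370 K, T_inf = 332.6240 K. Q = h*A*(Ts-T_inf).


dT = 45.4130 K
Q = 262.6380 * 12.3730 * 45.4130 = 147574.9919 W

147574.9919 W


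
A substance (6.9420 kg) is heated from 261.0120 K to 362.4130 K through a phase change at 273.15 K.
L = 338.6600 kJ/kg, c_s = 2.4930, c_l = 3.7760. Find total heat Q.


Q1 (sensible, solid) = 6.9420 * 2.4930 * 12.1380 = 210.0652 kJ
Q2 (latent) = 6.9420 * 338.6600 = 2350.9777 kJ
Q3 (sensible, liquid) = 6.9420 * 3.7760 * 89.2630 = 2339.8503 kJ
Q_total = 4900.8932 kJ

4900.8932 kJ


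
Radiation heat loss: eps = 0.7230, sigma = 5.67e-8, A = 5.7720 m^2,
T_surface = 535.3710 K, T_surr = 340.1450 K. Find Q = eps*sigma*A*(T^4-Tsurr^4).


T^4 = 8.2152e+10
Tsurr^4 = 1.3386e+10
Q = 0.7230 * 5.67e-8 * 5.7720 * 6.8766e+10 = 16271.2842 W

16271.2842 W


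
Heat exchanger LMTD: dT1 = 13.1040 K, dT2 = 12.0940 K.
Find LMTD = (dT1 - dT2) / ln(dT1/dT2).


dT1/dT2 = 1.0835
ln(dT1/dT2) = 0.0802
LMTD = 1.0100 / 0.0802 = 12.5922 K

12.5922 K


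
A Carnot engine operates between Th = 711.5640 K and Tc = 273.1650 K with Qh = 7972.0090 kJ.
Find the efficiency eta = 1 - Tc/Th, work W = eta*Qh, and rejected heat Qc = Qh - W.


eta = 1 - 273.1650/711.5640 = 0.6161
W = 0.6161 * 7972.0090 = 4911.6043 kJ
Qc = 7972.0090 - 4911.6043 = 3060.4047 kJ

eta = 61.6106%, W = 4911.6043 kJ, Qc = 3060.4047 kJ


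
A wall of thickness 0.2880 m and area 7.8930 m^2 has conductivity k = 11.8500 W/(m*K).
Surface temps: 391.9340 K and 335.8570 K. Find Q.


dT = 56.0770 K
Q = 11.8500 * 7.8930 * 56.0770 / 0.2880 = 18211.7943 W

18211.7943 W


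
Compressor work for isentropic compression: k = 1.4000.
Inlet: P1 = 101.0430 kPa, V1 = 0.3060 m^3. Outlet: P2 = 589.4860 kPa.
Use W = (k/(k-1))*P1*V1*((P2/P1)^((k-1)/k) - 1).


(k-1)/k = 0.2857
(P2/P1)^exp = 1.6552
W = 3.5000 * 101.0430 * 0.3060 * (1.6552 - 1) = 70.9027 kJ

70.9027 kJ


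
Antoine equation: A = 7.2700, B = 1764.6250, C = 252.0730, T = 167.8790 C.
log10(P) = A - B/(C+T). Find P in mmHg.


C+T = 419.9520
B/(C+T) = 4.2020
log10(P) = 7.2700 - 4.2020 = 3.0680
P = 10^3.0680 = 1169.5847 mmHg

1169.5847 mmHg


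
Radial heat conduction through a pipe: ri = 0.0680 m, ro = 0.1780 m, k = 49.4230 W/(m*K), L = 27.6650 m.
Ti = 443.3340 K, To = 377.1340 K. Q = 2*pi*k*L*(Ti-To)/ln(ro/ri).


dT = 66.2000 K
ln(ro/ri) = 0.9623
Q = 2*pi*49.4230*27.6650*66.2000 / 0.9623 = 591014.3853 W

591014.3853 W


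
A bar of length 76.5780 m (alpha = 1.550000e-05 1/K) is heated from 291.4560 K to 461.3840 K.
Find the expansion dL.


dT = 169.9280 K
dL = 1.550000e-05 * 76.5780 * 169.9280 = 0.201698 m
L_final = 76.779698 m

dL = 0.201698 m


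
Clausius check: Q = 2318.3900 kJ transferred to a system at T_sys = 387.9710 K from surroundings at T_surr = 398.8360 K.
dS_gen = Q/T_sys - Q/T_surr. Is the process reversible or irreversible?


dS_sys = 2318.3900/387.9710 = 5.9757 kJ/K
dS_surr = -2318.3900/398.8360 = -5.8129 kJ/K
dS_gen = 5.9757 - 5.8129 = 0.1628 kJ/K (irreversible)

dS_gen = 0.1628 kJ/K, irreversible


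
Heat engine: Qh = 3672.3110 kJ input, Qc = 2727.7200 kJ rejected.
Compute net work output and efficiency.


W = 3672.3110 - 2727.7200 = 944.5910 kJ
eta = 944.5910 / 3672.3110 = 0.2572 = 25.7220%

W = 944.5910 kJ, eta = 25.7220%


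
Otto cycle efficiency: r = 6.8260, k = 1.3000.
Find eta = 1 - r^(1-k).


r^(k-1) = 1.7793
eta = 1 - 1/1.7793 = 0.4380 = 43.7982%

43.7982%


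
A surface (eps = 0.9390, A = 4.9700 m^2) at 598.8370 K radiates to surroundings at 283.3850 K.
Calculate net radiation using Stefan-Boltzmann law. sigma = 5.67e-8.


T^4 = 1.2860e+11
Tsurr^4 = 6.4492e+09
Q = 0.9390 * 5.67e-8 * 4.9700 * 1.2215e+11 = 32321.7202 W

32321.7202 W


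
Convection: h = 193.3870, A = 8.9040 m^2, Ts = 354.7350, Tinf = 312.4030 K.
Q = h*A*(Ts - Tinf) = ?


dT = 42.3320 K
Q = 193.3870 * 8.9040 * 42.3320 = 72892.2263 W

72892.2263 W


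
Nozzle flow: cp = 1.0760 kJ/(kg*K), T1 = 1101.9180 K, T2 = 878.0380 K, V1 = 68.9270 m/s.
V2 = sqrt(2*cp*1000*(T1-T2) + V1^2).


dT = 223.8800 K
2*cp*1000*dT = 481789.7600
V1^2 = 4750.9313
V2 = sqrt(486540.6913) = 697.5247 m/s

697.5247 m/s


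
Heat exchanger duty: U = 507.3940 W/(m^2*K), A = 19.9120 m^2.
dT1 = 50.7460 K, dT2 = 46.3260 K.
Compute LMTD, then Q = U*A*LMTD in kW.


LMTD = 48.5024 K
Q = 507.3940 * 19.9120 * 48.5024 = 490031.2605 W = 490.0313 kW

490.0313 kW


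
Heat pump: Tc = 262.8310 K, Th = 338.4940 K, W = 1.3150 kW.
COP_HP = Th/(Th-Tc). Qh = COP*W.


COP = 338.4940 / 75.6630 = 4.4737
Qh = 4.4737 * 1.3150 = 5.8829 kW

COP = 4.4737, Qh = 5.8829 kW


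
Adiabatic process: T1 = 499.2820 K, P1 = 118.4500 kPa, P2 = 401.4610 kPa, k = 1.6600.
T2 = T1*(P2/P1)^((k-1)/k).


(k-1)/k = 0.3976
(P2/P1)^exp = 1.6247
T2 = 499.2820 * 1.6247 = 811.1700 K

811.1700 K


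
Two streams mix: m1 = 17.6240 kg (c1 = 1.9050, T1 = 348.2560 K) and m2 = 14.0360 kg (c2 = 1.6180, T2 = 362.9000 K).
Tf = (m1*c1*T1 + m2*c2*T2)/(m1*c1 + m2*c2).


num = 19933.7984
den = 56.2840
Tf = 354.1648 K

354.1648 K


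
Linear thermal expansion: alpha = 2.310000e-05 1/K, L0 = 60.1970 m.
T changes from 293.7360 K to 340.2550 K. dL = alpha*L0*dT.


dT = 46.5190 K
dL = 2.310000e-05 * 60.1970 * 46.5190 = 0.064687 m
L_final = 60.261687 m

dL = 0.064687 m


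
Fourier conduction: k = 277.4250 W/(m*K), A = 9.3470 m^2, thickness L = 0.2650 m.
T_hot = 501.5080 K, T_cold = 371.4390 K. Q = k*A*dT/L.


dT = 130.0690 K
Q = 277.4250 * 9.3470 * 130.0690 / 0.2650 = 1272757.7927 W

1272757.7927 W


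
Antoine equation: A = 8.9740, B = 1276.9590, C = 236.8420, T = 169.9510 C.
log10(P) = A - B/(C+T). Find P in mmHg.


C+T = 406.7930
B/(C+T) = 3.1391
log10(P) = 8.9740 - 3.1391 = 5.8349
P = 10^5.8349 = 683773.1779 mmHg

683773.1779 mmHg


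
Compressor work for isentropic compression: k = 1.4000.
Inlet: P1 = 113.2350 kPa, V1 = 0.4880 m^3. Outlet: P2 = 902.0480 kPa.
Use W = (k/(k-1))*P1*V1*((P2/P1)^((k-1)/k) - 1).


(k-1)/k = 0.2857
(P2/P1)^exp = 1.8093
W = 3.5000 * 113.2350 * 0.4880 * (1.8093 - 1) = 156.5142 kJ

156.5142 kJ


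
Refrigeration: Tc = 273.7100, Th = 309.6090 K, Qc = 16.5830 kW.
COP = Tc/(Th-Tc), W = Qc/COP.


COP = 273.7100 / 35.8990 = 7.6244
W = 16.5830 / 7.6244 = 2.1750 kW

COP = 7.6244, W = 2.1750 kW


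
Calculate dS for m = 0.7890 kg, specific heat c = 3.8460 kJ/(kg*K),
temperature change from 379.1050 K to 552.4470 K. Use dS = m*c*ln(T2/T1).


T2/T1 = 1.4572
ln(T2/T1) = 0.3765
dS = 0.7890 * 3.8460 * 0.3765 = 1.1426 kJ/K

1.1426 kJ/K


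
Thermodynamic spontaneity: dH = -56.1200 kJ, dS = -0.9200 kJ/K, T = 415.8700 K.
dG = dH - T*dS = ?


T*dS = 415.8700 * -0.9200 = -382.6004 kJ
dG = -56.1200 + 382.6004 = 326.4804 kJ (non-spontaneous)

dG = 326.4804 kJ, non-spontaneous


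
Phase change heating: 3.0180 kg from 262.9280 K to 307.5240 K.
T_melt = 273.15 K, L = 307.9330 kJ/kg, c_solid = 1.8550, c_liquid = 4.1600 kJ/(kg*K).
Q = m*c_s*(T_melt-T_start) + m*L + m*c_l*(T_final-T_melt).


Q1 (sensible, solid) = 3.0180 * 1.8550 * 10.2220 = 57.2267 kJ
Q2 (latent) = 3.0180 * 307.9330 = 929.3418 kJ
Q3 (sensible, liquid) = 3.0180 * 4.1600 * 34.3740 = 431.5614 kJ
Q_total = 1418.1300 kJ

1418.1300 kJ
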